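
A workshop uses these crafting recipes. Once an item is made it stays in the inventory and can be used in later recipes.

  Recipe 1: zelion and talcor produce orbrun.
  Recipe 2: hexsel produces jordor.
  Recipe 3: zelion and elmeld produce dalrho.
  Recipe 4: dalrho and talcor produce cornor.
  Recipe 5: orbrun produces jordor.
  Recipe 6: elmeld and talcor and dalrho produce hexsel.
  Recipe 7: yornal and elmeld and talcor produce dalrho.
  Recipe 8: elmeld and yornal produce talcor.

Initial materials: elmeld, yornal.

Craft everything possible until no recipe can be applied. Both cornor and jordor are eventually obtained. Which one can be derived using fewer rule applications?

cornor: Using Recipe 8, elmeld and yornal make talcor. Using Recipe 7, yornal, elmeld, and talcor make dalrho. Using Recipe 4, dalrho and talcor make cornor. [3 rule applications]
jordor: Using Recipe 8, elmeld and yornal make talcor. yornal and elmeld and talcor → dalrho (Recipe 7). Using Recipe 6, elmeld, talcor, and dalrho make hexsel. hexsel → jordor (Recipe 2). [4 rule applications]
cornor needs fewer.

cornor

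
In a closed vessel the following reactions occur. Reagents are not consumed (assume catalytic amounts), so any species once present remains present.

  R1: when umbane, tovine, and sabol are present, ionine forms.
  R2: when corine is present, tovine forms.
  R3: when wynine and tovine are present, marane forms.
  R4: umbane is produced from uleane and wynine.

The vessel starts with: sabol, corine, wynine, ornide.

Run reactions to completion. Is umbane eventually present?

No

umbane would need uleane and wynine (R4), but uleane never forms.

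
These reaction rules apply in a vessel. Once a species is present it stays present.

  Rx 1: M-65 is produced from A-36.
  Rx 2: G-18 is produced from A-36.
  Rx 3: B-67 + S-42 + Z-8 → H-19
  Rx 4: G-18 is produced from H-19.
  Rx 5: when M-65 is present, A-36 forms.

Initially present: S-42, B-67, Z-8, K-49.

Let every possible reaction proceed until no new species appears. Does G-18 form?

B-67, S-42, and Z-8 present → H-19 forms (Rx 3).
H-19 present → G-18 forms (Rx 4).

Yes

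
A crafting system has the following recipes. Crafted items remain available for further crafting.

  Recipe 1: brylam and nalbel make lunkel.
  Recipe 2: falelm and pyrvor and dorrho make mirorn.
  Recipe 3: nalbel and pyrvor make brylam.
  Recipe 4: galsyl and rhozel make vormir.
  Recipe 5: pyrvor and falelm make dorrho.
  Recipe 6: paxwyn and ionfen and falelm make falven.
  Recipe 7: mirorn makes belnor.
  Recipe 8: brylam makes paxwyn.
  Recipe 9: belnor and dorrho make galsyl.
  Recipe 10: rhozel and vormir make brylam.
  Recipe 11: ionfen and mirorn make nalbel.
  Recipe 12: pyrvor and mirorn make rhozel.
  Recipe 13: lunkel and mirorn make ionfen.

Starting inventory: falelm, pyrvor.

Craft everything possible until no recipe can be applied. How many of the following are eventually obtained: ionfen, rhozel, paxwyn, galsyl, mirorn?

4

pyrvor and falelm → dorrho (Recipe 5).
falelm and pyrvor and dorrho → mirorn (Recipe 2).
Using Recipe 12, pyrvor and mirorn make rhozel.
Using Recipe 7, mirorn makes belnor.
Using Recipe 9, belnor and dorrho make galsyl.
Using Recipe 4, galsyl and rhozel make vormir.
Using Recipe 10, rhozel and vormir make brylam.
brylam → paxwyn (Recipe 8).
ionfen would need lunkel and mirorn (Recipe 13), but lunkel is never obtained.
rhozel: reached.
paxwyn: reached.
galsyl: reached.
mirorn: reached.
Reached: rhozel, paxwyn, galsyl, and mirorn — 4 of the 5.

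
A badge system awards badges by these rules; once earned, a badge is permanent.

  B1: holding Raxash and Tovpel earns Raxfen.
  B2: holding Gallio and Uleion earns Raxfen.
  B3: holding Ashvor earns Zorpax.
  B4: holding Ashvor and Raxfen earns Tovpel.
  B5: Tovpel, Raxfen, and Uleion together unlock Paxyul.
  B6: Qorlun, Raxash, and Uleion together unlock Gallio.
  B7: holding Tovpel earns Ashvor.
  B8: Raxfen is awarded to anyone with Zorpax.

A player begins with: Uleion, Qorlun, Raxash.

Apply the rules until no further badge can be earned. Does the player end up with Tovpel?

No

Tovpel would need Ashvor and Raxfen (B4), but Ashvor is never earned.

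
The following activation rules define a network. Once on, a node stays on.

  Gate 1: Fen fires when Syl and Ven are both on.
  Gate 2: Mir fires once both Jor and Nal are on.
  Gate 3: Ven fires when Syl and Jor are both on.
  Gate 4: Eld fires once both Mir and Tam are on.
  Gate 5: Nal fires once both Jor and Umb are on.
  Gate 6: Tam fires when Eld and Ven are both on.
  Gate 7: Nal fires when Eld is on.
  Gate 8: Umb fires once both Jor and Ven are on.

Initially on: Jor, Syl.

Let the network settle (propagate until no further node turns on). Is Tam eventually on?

Tam would need Eld and Ven (Gate 6), but Eld never turns on.

No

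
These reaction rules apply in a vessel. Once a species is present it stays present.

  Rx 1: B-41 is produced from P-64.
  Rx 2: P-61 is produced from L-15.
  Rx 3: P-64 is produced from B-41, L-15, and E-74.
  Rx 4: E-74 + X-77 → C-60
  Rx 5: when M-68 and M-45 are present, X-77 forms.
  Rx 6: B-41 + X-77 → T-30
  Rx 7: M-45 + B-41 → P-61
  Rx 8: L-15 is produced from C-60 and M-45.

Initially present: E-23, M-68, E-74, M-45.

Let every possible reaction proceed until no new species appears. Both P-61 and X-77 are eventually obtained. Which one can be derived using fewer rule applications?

X-77: M-68 and M-45 present → X-77 forms (Rx 5). [1 rule application]
P-61: M-68 and M-45 present → X-77 forms (Rx 5). E-74 and X-77 present → C-60 forms (Rx 4). C-60 and M-45 present → L-15 forms (Rx 8). L-15 present → P-61 forms (Rx 2). [4 rule applications]
X-77 needs fewer.

X-77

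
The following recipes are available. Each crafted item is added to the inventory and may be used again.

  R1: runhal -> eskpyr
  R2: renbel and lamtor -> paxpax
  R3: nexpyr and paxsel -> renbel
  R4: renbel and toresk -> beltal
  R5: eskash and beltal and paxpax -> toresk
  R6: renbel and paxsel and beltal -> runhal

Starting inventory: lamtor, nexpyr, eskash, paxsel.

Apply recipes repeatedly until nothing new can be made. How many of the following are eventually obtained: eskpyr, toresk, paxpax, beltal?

1

Using R3, nexpyr and paxsel make renbel.
renbel and lamtor -> paxpax (R2).
eskpyr would need runhal (R1), but runhal is never obtained.
toresk would need eskash, beltal, and paxpax (R5), but beltal is never obtained.
paxpax: reached.
beltal would need renbel and toresk (R4), but toresk is never obtained.
Reached: paxpax — 1 of the 4.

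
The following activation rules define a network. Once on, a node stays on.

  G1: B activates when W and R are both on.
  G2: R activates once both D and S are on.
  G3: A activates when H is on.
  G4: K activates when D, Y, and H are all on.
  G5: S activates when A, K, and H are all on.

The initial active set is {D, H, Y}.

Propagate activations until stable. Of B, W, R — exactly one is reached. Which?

R

H is on, so A activates (G3).
G4: D, Y, and H on → K on.
G5: A, K, and H on → S on.
D and S are on, so R activates (G2).
No rule produces W, and it is not given. B would need W and R (G1), but W never turns on.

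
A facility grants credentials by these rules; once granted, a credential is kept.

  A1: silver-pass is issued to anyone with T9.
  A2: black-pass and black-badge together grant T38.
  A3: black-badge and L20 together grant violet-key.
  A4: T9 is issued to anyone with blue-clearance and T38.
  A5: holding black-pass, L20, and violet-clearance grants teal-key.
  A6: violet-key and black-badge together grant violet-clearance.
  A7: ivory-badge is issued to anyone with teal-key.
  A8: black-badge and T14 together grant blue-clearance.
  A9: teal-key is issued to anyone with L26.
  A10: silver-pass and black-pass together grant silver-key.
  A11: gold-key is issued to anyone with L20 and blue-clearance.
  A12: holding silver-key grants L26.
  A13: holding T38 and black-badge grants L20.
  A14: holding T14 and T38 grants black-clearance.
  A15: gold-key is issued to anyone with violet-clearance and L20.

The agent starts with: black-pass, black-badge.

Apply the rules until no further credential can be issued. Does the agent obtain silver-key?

No

silver-key would need silver-pass and black-pass (A10), but silver-pass is never granted.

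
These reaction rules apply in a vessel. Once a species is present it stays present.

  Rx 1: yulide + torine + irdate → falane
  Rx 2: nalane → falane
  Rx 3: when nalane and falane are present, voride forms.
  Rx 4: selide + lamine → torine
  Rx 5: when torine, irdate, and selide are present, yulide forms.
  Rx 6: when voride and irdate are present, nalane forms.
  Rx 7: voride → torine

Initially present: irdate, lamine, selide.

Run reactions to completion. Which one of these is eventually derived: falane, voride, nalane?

falane

selide and lamine present → torine forms (Rx 4).
torine, irdate, and selide present → yulide forms (Rx 5).
yulide, torine, and irdate present → falane forms (Rx 1).
nalane would need voride and irdate (Rx 6), but voride never forms. voride would need nalane and falane (Rx 3), but nalane never forms.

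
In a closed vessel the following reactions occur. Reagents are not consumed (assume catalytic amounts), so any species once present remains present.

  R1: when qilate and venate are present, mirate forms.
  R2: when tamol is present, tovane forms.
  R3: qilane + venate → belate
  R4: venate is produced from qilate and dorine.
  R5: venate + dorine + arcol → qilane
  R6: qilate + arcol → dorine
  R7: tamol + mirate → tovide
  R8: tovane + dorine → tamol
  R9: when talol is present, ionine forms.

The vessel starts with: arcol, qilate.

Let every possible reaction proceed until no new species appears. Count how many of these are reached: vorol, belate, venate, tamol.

qilate and arcol present → dorine forms (R6).
qilate and dorine present → venate forms (R4).
venate, dorine, and arcol present → qilane forms (R5).
qilane and venate present → belate forms (R3).
No rule produces vorol, and it is not given.
belate: reached.
venate: reached.
tamol would need tovane and dorine (R8), but tovane never forms.
Reached: belate and venate — 2 of the 4.

2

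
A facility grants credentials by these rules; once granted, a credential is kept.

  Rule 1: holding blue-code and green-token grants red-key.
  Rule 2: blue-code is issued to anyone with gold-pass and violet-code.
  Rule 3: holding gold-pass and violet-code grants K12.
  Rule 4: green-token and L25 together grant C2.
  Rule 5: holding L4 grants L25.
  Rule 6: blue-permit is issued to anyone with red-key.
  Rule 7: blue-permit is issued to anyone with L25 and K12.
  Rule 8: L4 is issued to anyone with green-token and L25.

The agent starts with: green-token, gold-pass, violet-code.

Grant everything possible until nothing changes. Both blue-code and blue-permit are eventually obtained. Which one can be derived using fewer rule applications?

blue-code

blue-code: Holding gold-pass and violet-code grants blue-code (Rule 2). [1 rule application]
blue-permit: Holding gold-pass and violet-code grants blue-code (Rule 2). Holding blue-code and green-token grants red-key (Rule 1). Holding red-key grants blue-permit (Rule 6). [3 rule applications]
blue-code needs fewer.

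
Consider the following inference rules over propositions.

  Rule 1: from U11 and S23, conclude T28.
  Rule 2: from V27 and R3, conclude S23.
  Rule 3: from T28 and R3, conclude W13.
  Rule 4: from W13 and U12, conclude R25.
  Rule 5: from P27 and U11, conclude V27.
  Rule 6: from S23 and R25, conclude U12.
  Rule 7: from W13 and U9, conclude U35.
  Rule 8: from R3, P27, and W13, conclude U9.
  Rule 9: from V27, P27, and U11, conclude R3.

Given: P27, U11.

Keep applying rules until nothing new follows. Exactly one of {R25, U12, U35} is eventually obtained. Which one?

U35

From P27 and U11, Rule 5 gives V27.
From V27, P27, and U11, Rule 9 gives R3.
From V27 and R3, Rule 2 gives S23.
U11 and S23 hold, so T28 follows (Rule 1).
T28 and R3 hold, so W13 follows (Rule 3).
R3, P27, and W13 hold, so U9 follows (Rule 8).
W13 and U9 hold, so U35 follows (Rule 7).
U12 would need S23 and R25 (Rule 6), but R25 is never established. R25 would need W13 and U12 (Rule 4), but U12 is never established.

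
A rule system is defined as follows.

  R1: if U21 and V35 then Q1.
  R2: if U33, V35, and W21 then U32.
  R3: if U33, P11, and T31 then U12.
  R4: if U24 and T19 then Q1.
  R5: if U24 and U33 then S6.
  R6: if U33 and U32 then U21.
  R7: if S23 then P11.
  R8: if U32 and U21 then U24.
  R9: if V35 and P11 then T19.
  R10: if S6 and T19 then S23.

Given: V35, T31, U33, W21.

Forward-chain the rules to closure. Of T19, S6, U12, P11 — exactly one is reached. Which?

S6

U33, V35, and W21 hold, so U32 follows (R2).
From U33 and U32, R6 gives U21.
U32 and U21 hold, so U24 follows (R8).
U24 and U33 hold, so S6 follows (R5).
U12 would need U33, P11, and T31 (R3), but P11 is never established. T19 would need V35 and P11 (R9), but P11 is never established. P11 would need S23 (R7), but S23 is never established.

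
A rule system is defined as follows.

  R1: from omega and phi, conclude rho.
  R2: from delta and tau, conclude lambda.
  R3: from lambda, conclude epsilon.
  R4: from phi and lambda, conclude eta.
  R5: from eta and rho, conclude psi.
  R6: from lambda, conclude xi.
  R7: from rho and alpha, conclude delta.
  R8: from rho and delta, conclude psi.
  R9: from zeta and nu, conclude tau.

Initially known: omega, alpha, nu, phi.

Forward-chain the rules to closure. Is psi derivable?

Yes

From omega and phi, R1 gives rho.
From rho and alpha, R7 gives delta.
rho and delta hold, so psi follows (R8).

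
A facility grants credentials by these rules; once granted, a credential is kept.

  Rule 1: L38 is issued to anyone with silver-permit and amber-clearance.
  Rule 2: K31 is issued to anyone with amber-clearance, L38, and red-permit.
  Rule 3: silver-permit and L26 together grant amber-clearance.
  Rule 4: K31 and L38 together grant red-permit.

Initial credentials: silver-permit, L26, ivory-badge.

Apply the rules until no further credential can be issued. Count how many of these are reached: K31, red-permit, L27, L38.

Holding silver-permit and L26 grants amber-clearance (Rule 3).
Holding silver-permit and amber-clearance grants L38 (Rule 1).
K31 would need amber-clearance, L38, and red-permit (Rule 2), but red-permit is never granted.
red-permit would need K31 and L38 (Rule 4), but K31 is never granted.
No rule produces L27, and it is not given.
L38: reached.
Reached: L38 — 1 of the 4.

1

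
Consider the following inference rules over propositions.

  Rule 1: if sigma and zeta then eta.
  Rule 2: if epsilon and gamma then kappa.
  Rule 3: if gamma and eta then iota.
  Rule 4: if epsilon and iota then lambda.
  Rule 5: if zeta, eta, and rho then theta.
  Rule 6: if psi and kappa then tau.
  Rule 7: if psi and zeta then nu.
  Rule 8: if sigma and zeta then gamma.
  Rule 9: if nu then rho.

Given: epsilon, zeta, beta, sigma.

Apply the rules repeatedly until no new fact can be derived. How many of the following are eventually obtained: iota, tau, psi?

1

sigma and zeta hold, so eta follows (Rule 1).
sigma and zeta hold, so gamma follows (Rule 8).
From gamma and eta, Rule 3 gives iota.
iota: reached.
tau would need psi and kappa (Rule 6), but psi is never established.
No rule produces psi, and it is not given.
Reached: iota — 1 of the 3.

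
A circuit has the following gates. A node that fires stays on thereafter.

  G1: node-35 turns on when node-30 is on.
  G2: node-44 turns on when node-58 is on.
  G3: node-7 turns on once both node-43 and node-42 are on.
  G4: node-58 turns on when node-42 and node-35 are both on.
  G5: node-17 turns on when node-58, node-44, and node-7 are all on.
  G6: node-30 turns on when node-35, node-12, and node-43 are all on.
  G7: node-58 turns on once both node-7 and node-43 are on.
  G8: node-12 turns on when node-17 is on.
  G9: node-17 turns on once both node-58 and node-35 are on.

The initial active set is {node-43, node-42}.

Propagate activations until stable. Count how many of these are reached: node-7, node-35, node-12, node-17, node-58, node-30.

4

G3: node-43 and node-42 on → node-7 on.
G7: node-7 and node-43 on → node-58 on.
node-58 is on, so node-44 turns on (G2).
G5: node-58, node-44, and node-7 on → node-17 on.
G8: node-17 on → node-12 on.
node-7: reached.
node-35 would need node-30 (G1), but node-30 never turns on.
node-12: reached.
node-17: reached.
node-58: reached.
node-30 would need node-35, node-12, and node-43 (G6), but node-35 never turns on.
Reached: node-7, node-12, node-17, and node-58 — 4 of the 6.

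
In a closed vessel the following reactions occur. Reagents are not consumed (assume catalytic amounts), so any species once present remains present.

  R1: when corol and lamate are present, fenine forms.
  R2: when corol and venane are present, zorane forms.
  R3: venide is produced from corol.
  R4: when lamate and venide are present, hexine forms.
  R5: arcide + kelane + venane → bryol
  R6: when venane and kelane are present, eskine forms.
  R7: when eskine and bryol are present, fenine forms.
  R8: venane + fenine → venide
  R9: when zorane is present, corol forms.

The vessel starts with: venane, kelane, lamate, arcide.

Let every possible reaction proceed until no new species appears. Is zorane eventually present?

zorane would need corol and venane (R2), but corol never forms.

No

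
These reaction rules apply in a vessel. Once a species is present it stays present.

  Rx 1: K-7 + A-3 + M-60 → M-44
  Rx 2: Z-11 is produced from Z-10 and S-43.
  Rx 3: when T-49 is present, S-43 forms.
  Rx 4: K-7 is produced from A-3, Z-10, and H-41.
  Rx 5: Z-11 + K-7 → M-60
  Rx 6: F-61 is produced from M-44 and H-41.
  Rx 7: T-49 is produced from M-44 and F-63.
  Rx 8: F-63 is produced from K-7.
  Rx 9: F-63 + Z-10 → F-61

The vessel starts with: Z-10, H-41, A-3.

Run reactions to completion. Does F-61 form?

A-3, Z-10, and H-41 present → K-7 forms (Rx 4).
K-7 present → F-63 forms (Rx 8).
F-63 and Z-10 present → F-61 forms (Rx 9).

Yes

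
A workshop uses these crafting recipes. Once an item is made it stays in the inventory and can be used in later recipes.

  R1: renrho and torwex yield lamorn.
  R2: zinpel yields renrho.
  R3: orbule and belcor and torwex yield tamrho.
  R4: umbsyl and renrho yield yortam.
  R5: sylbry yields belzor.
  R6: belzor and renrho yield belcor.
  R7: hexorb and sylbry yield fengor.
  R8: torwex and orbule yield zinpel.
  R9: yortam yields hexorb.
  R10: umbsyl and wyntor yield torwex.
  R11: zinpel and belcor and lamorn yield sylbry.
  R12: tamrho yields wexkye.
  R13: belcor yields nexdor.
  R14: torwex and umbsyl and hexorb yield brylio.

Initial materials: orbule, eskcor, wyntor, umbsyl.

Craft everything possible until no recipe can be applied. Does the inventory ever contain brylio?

Using R10, umbsyl and wyntor make torwex.
Using R8, torwex and orbule make zinpel.
zinpel → renrho (R2).
Using R4, umbsyl and renrho make yortam.
Using R9, yortam makes hexorb.
Using R14, torwex, umbsyl, and hexorb make brylio.

Yes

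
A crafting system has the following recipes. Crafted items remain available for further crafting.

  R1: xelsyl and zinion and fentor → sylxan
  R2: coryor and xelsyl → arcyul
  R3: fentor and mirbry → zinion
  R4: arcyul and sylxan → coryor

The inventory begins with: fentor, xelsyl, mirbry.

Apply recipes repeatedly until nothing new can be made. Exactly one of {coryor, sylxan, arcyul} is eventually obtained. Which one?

Using R3, fentor and mirbry make zinion.
Using R1, xelsyl, zinion, and fentor make sylxan.
arcyul would need coryor and xelsyl (R2), but coryor is never obtained. coryor would need arcyul and sylxan (R4), but arcyul is never obtained.

sylxan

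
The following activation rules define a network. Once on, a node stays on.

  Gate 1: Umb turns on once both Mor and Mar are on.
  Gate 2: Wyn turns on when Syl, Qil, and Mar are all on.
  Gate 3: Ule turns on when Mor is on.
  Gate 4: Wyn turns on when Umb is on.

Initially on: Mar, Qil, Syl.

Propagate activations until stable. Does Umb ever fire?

Umb would need Mor and Mar (Gate 1), but Mor never turns on.

No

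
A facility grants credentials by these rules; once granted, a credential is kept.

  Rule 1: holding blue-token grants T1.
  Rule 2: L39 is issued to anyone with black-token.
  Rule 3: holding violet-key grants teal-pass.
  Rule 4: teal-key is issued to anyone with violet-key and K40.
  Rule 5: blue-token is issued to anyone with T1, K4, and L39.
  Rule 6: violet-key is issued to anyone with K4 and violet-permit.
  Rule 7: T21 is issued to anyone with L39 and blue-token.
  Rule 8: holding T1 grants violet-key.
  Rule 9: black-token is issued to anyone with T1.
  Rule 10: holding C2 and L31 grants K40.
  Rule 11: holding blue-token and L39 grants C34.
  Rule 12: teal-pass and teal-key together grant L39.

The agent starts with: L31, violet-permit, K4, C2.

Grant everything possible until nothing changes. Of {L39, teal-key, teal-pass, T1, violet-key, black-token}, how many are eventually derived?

Holding K4 and violet-permit grants violet-key (Rule 6).
Holding C2 and L31 grants K40 (Rule 10).
Holding violet-key and K40 grants teal-key (Rule 4).
Holding violet-key grants teal-pass (Rule 3).
Holding teal-pass and teal-key grants L39 (Rule 12).
L39: reached.
teal-key: reached.
teal-pass: reached.
T1 would need blue-token (Rule 1), but blue-token is never granted.
violet-key: reached.
black-token would need T1 (Rule 9), but T1 is never granted.
Reached: L39, teal-key, teal-pass, and violet-key — 4 of the 6.

4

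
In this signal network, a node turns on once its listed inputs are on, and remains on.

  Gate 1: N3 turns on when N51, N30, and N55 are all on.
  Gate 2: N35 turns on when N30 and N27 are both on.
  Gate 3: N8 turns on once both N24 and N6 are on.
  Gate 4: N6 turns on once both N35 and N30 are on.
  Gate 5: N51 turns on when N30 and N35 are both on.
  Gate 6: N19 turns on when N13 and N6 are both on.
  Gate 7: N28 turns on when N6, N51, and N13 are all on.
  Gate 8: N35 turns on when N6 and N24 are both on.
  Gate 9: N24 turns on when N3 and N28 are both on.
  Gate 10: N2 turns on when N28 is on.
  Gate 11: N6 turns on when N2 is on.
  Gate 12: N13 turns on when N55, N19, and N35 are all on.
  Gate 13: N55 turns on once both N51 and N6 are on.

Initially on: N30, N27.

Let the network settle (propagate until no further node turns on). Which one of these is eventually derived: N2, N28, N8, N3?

N3

Gate 2: N30 and N27 on → N35 on.
N30 and N35 are on, so N51 turns on (Gate 5).
N35 and N30 are on, so N6 turns on (Gate 4).
Gate 13: N51 and N6 on → N55 on.
Gate 1: N51, N30, and N55 on → N3 on.
N8 would need N24 and N6 (Gate 3), but N24 never turns on. N2 would need N28 (Gate 10), but N28 never turns on. N28 would need N6, N51, and N13 (Gate 7), but N13 never turns on.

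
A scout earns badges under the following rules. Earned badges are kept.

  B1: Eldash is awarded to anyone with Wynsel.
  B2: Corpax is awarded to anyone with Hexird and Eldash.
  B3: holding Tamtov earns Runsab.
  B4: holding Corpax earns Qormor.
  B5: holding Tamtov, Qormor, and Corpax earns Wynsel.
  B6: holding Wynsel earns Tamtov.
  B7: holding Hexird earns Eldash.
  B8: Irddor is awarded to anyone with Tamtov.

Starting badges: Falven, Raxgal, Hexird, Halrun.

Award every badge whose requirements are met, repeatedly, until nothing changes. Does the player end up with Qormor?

Yes

With Hexird, Eldash is earned (B7).
With Hexird and Eldash, Corpax is earned (B2).
With Corpax, Qormor is earned (B4).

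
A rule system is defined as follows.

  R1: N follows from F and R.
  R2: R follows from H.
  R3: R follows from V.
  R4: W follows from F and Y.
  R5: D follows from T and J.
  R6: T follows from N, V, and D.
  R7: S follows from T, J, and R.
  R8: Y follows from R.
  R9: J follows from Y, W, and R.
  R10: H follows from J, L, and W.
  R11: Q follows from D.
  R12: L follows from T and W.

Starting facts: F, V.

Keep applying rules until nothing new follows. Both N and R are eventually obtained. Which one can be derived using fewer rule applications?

R

R: V holds, so R follows (R3). [1 rule application]
N: From V, R3 gives R. F and R hold, so N follows (R1). [2 rule applications]
R needs fewer.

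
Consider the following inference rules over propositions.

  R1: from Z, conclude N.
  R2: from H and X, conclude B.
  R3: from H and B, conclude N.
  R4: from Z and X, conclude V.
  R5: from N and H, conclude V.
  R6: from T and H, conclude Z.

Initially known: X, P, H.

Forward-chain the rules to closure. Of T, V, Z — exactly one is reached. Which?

H and X hold, so B follows (R2).
H and B hold, so N follows (R3).
From N and H, R5 gives V.
No rule produces T, and it is not given. Z would need T and H (R6), but T is never established.

V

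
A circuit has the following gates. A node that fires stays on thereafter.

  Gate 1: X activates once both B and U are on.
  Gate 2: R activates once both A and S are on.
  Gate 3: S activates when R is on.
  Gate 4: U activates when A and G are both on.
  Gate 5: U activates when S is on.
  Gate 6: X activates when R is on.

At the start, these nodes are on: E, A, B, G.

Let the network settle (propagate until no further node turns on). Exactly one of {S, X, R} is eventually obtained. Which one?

A and G are on, so U activates (Gate 4).
B and U are on, so X activates (Gate 1).
R would need A and S (Gate 2), but S never turns on. S would need R (Gate 3), but R never turns on.

X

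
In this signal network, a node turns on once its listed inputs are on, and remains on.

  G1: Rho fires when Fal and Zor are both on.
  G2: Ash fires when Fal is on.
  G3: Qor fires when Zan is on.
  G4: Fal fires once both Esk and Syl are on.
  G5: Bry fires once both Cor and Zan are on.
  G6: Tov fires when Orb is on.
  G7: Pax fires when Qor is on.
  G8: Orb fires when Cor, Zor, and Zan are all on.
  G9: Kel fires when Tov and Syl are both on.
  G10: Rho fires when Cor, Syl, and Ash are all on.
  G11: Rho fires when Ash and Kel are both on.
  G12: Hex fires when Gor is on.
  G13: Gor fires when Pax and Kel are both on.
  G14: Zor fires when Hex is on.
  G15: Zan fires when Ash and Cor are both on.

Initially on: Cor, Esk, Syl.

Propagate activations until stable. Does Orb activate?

Orb would need Cor, Zor, and Zan (G8), but Zor never turns on.

No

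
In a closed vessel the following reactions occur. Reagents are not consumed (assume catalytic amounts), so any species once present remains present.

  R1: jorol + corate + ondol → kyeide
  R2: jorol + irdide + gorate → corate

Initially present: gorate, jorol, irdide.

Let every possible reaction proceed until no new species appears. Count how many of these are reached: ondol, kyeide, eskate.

No rule produces ondol, and it is not given.
kyeide would need jorol, corate, and ondol (R1), but ondol never forms.
No rule produces eskate, and it is not given.
None of the 3 are reached.

0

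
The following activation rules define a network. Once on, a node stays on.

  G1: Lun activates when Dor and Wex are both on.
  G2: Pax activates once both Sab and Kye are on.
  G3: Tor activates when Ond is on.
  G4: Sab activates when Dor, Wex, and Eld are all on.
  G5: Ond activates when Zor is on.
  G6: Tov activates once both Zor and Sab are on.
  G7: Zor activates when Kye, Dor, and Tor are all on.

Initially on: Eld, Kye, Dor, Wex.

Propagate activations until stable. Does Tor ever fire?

Tor would need Ond (G3), but Ond never turns on.

No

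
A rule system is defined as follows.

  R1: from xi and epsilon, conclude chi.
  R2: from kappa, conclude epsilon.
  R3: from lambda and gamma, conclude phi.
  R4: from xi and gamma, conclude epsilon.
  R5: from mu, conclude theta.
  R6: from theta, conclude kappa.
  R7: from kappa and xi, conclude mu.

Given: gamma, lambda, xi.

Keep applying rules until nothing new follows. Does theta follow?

No

theta would need mu (R5), but mu is never established.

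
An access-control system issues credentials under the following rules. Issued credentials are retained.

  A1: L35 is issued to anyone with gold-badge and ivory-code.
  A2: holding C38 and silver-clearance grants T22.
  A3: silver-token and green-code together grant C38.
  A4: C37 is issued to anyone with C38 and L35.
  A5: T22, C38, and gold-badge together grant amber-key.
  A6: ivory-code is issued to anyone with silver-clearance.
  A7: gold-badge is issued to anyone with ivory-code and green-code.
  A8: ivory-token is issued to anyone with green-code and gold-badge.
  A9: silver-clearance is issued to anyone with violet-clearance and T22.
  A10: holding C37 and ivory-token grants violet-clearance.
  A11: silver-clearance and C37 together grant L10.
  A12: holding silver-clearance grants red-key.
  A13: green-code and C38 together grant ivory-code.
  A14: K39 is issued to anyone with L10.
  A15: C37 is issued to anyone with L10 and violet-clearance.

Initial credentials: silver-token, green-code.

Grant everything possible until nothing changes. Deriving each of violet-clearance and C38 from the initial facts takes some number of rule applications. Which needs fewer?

C38

C38: Holding silver-token and green-code grants C38 (A3). [1 rule application]
violet-clearance: Holding silver-token and green-code grants C38 (A3). Holding green-code and C38 grants ivory-code (A13). Holding ivory-code and green-code grants gold-badge (A7). Holding gold-badge and ivory-code grants L35 (A1). Holding green-code and gold-badge grants ivory-token (A8). Holding C38 and L35 grants C37 (A4). Holding C37 and ivory-token grants violet-clearance (A10). [7 rule applications]
C38 needs fewer.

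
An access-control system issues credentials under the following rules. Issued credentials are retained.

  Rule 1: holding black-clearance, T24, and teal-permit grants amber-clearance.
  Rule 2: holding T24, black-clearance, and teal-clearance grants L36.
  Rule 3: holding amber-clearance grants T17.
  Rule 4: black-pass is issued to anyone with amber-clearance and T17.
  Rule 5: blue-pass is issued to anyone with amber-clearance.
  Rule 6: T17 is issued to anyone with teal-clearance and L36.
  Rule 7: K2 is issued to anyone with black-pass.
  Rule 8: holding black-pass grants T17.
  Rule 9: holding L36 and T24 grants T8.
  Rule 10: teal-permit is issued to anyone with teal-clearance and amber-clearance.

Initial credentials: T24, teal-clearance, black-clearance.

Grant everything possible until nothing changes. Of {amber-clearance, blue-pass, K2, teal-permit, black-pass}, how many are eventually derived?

0

amber-clearance would need black-clearance, T24, and teal-permit (Rule 1), but teal-permit is never granted.
blue-pass would need amber-clearance (Rule 5), but amber-clearance is never granted.
K2 would need black-pass (Rule 7), but black-pass is never granted.
teal-permit would need teal-clearance and amber-clearance (Rule 10), but amber-clearance is never granted.
black-pass would need amber-clearance and T17 (Rule 4), but amber-clearance is never granted.
None of the 5 are reached.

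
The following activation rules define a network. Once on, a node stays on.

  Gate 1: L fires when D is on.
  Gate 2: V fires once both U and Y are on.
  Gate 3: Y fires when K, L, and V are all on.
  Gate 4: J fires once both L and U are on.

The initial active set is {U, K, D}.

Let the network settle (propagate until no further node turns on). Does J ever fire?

Yes

D is on, so L fires (Gate 1).
L and U are on, so J fires (Gate 4).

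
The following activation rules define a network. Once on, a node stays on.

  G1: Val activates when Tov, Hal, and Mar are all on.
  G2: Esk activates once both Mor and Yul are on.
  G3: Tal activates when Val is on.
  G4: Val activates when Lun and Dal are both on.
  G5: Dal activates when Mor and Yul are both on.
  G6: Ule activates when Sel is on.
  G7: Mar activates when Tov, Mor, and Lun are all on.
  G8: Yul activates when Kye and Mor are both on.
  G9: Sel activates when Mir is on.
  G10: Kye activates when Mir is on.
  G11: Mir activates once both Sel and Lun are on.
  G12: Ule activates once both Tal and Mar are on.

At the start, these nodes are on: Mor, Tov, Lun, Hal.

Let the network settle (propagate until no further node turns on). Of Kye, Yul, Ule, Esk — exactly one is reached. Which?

Tov, Mor, and Lun are on, so Mar activates (G7).
G1: Tov, Hal, and Mar on → Val on.
G3: Val on → Tal on.
Tal and Mar are on, so Ule activates (G12).
Esk would need Mor and Yul (G2), but Yul never turns on. Kye would need Mir (G10), but Mir never turns on. Yul would need Kye and Mor (G8), but Kye never turns on.

Ule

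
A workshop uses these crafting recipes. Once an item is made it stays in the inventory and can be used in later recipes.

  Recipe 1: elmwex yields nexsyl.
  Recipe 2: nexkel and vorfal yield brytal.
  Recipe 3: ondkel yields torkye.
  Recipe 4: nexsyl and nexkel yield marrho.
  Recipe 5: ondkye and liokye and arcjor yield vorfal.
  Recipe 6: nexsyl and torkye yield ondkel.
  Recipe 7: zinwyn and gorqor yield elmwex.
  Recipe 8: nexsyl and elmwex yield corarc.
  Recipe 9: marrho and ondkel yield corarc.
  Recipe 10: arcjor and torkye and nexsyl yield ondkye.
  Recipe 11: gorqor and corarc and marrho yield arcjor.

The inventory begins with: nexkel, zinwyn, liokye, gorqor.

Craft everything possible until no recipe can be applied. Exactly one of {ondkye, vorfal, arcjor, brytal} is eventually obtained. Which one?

Using Recipe 7, zinwyn and gorqor make elmwex.
Using Recipe 1, elmwex makes nexsyl.
nexsyl and nexkel → marrho (Recipe 4).
nexsyl and elmwex → corarc (Recipe 8).
Using Recipe 11, gorqor, corarc, and marrho make arcjor.
vorfal would need ondkye, liokye, and arcjor (Recipe 5), but ondkye is never obtained. ondkye would need arcjor, torkye, and nexsyl (Recipe 10), but torkye is never obtained. brytal would need nexkel and vorfal (Recipe 2), but vorfal is never obtained.

arcjor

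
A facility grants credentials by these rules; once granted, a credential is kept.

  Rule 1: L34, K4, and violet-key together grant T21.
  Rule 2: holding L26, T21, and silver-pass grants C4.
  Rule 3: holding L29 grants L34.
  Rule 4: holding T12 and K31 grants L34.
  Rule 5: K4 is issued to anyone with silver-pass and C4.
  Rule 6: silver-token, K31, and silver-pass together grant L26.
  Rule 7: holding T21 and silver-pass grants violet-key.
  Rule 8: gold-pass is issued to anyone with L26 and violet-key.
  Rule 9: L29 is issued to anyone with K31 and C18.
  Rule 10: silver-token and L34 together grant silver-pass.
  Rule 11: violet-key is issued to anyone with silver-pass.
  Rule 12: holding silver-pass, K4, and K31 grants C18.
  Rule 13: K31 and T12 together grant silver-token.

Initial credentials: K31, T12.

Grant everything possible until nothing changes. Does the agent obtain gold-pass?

Holding K31 and T12 grants silver-token (Rule 13).
Holding T12 and K31 grants L34 (Rule 4).
Holding silver-token and L34 grants silver-pass (Rule 10).
Holding silver-pass grants violet-key (Rule 11).
Holding silver-token, K31, and silver-pass grants L26 (Rule 6).
Holding L26 and violet-key grants gold-pass (Rule 8).

Yes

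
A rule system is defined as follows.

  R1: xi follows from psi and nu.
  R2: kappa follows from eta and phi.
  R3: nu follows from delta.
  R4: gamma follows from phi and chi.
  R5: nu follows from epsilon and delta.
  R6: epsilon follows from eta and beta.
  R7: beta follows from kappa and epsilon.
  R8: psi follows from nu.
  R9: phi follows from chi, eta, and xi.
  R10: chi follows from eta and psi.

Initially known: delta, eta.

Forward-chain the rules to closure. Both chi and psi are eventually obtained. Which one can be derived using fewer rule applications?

psi: delta holds, so nu follows (R3). nu holds, so psi follows (R8). [2 rule applications]
chi: From delta, R3 gives nu. nu holds, so psi follows (R8). eta and psi hold, so chi follows (R10). [3 rule applications]
psi needs fewer.

psi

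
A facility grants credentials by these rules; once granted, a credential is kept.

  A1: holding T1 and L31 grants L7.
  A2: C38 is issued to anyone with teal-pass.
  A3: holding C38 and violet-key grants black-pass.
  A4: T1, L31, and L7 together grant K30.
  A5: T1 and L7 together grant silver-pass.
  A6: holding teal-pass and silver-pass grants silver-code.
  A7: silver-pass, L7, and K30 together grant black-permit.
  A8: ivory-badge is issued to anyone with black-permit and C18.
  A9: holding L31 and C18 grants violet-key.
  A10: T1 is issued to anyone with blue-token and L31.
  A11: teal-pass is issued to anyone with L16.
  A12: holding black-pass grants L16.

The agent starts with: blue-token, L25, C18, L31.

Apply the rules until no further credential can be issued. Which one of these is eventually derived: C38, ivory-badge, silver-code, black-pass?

ivory-badge

Holding blue-token and L31 grants T1 (A10).
Holding T1 and L31 grants L7 (A1).
Holding T1, L31, and L7 grants K30 (A4).
Holding T1 and L7 grants silver-pass (A5).
Holding silver-pass, L7, and K30 grants black-permit (A7).
Holding black-permit and C18 grants ivory-badge (A8).
black-pass would need C38 and violet-key (A3), but C38 is never granted. C38 would need teal-pass (A2), but teal-pass is never granted. silver-code would need teal-pass and silver-pass (A6), but teal-pass is never granted.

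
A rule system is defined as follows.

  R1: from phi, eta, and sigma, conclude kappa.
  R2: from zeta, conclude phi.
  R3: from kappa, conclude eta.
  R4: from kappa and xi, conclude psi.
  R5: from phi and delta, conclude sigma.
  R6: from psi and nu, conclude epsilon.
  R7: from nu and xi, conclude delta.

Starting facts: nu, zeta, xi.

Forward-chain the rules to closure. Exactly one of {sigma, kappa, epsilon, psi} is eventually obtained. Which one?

From nu and xi, R7 gives delta.
From zeta, R2 gives phi.
From phi and delta, R5 gives sigma.
kappa would need phi, eta, and sigma (R1), but eta is never established. psi would need kappa and xi (R4), but kappa is never established. epsilon would need psi and nu (R6), but psi is never established.

sigma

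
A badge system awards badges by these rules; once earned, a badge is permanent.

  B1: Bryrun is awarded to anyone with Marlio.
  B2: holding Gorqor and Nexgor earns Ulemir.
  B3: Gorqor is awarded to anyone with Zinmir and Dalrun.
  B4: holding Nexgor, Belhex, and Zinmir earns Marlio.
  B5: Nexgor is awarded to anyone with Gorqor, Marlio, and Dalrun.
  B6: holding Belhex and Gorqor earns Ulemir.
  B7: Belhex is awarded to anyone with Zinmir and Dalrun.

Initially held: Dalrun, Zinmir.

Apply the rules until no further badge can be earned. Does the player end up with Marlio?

No

Marlio would need Nexgor, Belhex, and Zinmir (B4), but Nexgor is never earned.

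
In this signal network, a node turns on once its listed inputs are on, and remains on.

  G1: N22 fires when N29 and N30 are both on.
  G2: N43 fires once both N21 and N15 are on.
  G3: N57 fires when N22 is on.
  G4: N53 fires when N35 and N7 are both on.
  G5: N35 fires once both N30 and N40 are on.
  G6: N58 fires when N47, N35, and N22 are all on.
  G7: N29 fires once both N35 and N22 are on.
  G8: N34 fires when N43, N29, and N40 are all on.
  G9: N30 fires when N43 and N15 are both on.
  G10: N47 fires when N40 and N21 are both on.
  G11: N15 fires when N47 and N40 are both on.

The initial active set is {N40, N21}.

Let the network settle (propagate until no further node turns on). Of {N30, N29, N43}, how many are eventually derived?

G10: N40 and N21 on → N47 on.
G11: N47 and N40 on → N15 on.
G2: N21 and N15 on → N43 on.
N43 and N15 are on, so N30 fires (G9).
N30: reached.
N29 would need N35 and N22 (G7), but N22 never turns on.
N43: reached.
Reached: N30 and N43 — 2 of the 3.

2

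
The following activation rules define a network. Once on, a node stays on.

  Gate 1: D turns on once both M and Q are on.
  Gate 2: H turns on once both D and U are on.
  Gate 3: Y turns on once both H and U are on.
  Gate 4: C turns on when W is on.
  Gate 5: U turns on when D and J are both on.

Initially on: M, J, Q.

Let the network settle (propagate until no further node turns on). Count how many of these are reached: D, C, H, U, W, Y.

M and Q are on, so D turns on (Gate 1).
D and J are on, so U turns on (Gate 5).
D and U are on, so H turns on (Gate 2).
Gate 3: H and U on → Y on.
D: reached.
C would need W (Gate 4), but W never turns on.
H: reached.
U: reached.
No rule produces W, and it is not given.
Y: reached.
Reached: D, H, U, and Y — 4 of the 6.

4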